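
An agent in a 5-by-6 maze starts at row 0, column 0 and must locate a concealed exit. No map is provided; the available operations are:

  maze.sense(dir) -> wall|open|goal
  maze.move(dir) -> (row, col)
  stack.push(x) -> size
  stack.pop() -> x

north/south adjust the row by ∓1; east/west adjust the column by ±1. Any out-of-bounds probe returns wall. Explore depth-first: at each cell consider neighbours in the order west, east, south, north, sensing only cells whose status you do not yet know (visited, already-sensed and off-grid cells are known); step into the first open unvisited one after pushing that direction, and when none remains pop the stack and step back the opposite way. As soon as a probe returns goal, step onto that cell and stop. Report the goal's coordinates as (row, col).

% maze.sense(dir='east') == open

% stack.push(x='east') == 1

% maze.move(dir='east') == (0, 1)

% maze.sense(dir='east') == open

% stack.push(x='east') == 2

% maze.move(dir='east') == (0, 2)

% maze.sense(dir='east') == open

% stack.push(x='east') == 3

% maze.move(dir='east') == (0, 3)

% maze.sense(dir='east') == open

% stack.push(x='east') == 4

% maze.move(dir='east') == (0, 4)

% maze.sense(dir='east') == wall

% maze.sense(dir='south') == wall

% stack.pop() == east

% maze.move(dir='west') == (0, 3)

% maze.sense(dir='south') == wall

% stack.pop() == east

% maze.move(dir='west') == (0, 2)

% maze.sense(dir='south') == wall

% stack.pop() == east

% maze.move(dir='west') == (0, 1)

% maze.sense(dir='south') == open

% stack.push(x='south') == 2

% maze.move(dir='south') == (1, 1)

% maze.sense(dir='west') == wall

% maze.sense(dir='south') == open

% stack.push(x='south') == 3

% maze.move(dir='south') == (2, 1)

% maze.sense(dir='west') == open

% stack.push(x='west') == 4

% maze.move(dir='west') == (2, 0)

% maze.sense(dir='south') == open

% stack.push(x='south') == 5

% maze.move(dir='south') == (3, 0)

% maze.sense(dir='east') == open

% stack.push(x='east') == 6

% maze.move(dir='east') == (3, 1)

% maze.sense(dir='east') == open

% stack.push(x='east') == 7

% maze.move(dir='east') == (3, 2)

% maze.sense(dir='east') == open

% stack.push(x='east') == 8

% maze.move(dir='east') == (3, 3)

% maze.sense(dir='east') == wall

% maze.sense(dir='south') == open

% stack.push(x='south') == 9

% maze.move(dir='south') == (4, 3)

% maze.sense(dir='west') == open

% stack.push(x='west') == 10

% maze.move(dir='west') == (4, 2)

% maze.sense(dir='west') == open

% stack.push(x='west') == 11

% maze.move(dir='west') == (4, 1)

% maze.sense(dir='west') == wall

% stack.pop() == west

% maze.move(dir='east') == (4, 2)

% stack.pop() == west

% maze.move(dir='east') == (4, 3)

% maze.sense(dir='east') == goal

% maze.move(dir='east') == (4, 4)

Answer: (4, 4)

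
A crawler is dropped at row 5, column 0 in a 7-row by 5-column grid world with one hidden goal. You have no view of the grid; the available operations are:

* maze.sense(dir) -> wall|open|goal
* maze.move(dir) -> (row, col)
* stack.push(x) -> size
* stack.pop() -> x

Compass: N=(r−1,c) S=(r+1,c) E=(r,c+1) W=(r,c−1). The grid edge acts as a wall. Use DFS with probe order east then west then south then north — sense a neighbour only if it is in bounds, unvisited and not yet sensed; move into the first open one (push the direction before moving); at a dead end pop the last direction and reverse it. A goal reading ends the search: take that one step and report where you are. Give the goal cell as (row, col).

-> maze.sense(dir: east)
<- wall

-> maze.sense(dir: south)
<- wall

-> maze.sense(dir: north)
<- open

-> stack.push(x: north)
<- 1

-> maze.move(dir: north)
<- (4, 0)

-> maze.sense(dir: east)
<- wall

-> maze.sense(dir: north)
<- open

-> stack.push(x: north)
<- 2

-> maze.move(dir: north)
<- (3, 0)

-> maze.sense(dir: east)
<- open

-> stack.push(x: east)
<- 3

-> maze.move(dir: east)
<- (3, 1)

-> maze.sense(dir: east)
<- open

-> stack.push(x: east)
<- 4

-> maze.move(dir: east)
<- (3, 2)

-> maze.sense(dir: east)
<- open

-> stack.push(x: east)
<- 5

-> maze.move(dir: east)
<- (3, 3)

-> maze.sense(dir: east)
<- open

-> stack.push(x: east)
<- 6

-> maze.move(dir: east)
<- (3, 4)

-> maze.sense(dir: south)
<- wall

-> maze.sense(dir: north)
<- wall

-> stack.pop()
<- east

-> maze.move(dir: west)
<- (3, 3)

-> maze.sense(dir: south)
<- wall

-> maze.sense(dir: north)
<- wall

-> stack.pop()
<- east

-> maze.move(dir: west)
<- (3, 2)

-> maze.sense(dir: south)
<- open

-> stack.push(x: south)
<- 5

-> maze.move(dir: south)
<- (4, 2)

-> maze.sense(dir: south)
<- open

-> stack.push(x: south)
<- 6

-> maze.move(dir: south)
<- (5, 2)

-> maze.sense(dir: east)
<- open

-> stack.push(x: east)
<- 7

-> maze.move(dir: east)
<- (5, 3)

-> maze.sense(dir: east)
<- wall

-> maze.sense(dir: south)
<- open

-> stack.push(x: south)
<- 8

-> maze.move(dir: south)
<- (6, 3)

-> maze.sense(dir: east)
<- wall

-> maze.sense(dir: west)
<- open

-> stack.push(x: west)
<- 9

-> maze.move(dir: west)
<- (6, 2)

-> maze.sense(dir: west)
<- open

-> stack.push(x: west)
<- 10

-> maze.move(dir: west)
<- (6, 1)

-> stack.pop()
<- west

-> maze.move(dir: east)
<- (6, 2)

-> stack.pop()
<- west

-> maze.move(dir: east)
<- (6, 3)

-> stack.pop()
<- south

-> maze.move(dir: north)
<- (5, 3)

-> stack.pop()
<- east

-> maze.move(dir: west)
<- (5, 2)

-> stack.pop()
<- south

-> maze.move(dir: north)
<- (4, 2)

-> stack.pop()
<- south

-> maze.move(dir: north)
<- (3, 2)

-> maze.sense(dir: north)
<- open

-> stack.push(x: north)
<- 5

-> maze.move(dir: north)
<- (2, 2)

-> maze.sense(dir: west)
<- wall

-> maze.sense(dir: north)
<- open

-> stack.push(x: north)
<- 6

-> maze.move(dir: north)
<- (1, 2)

-> maze.sense(dir: east)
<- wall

-> maze.sense(dir: west)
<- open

-> stack.push(x: west)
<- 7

-> maze.move(dir: west)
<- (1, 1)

-> maze.sense(dir: west)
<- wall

-> maze.sense(dir: north)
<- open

-> stack.push(x: north)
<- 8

-> maze.move(dir: north)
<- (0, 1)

-> maze.sense(dir: east)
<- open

-> stack.push(x: east)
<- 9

-> maze.move(dir: east)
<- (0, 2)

-> maze.sense(dir: east)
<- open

-> stack.push(x: east)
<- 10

-> maze.move(dir: east)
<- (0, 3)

-> maze.sense(dir: east)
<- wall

-> stack.pop()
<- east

-> maze.move(dir: west)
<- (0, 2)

-> stack.pop()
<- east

-> maze.move(dir: west)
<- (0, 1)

-> maze.sense(dir: west)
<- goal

-> maze.move(dir: west)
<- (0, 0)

Answer: (0, 0)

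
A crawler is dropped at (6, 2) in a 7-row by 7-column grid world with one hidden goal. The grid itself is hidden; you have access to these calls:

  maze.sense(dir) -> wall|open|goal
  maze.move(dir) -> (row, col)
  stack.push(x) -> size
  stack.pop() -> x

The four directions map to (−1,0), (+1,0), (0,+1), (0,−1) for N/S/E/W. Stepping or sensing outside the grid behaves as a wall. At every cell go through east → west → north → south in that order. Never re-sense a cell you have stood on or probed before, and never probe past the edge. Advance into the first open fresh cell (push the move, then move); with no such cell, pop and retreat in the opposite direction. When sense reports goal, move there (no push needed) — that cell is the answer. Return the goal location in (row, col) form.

-> sense(dir→east)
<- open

-> push(x→east)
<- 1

-> move(dir→east)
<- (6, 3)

-> sense(dir→east)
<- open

-> push(x→east)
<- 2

-> move(dir→east)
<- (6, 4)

-> sense(dir→east)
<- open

-> push(x→east)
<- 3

-> move(dir→east)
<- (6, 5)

-> sense(dir→east)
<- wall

-> sense(dir→north)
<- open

-> push(x→north)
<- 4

-> move(dir→north)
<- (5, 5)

-> sense(dir→east)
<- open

-> push(x→east)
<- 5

-> move(dir→east)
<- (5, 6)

-> sense(dir→north)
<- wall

-> pop()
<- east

-> move(dir→west)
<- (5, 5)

-> sense(dir→west)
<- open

-> push(x→west)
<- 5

-> move(dir→west)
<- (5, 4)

-> sense(dir→west)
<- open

-> push(x→west)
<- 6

-> move(dir→west)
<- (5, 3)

-> sense(dir→west)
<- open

-> push(x→west)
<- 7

-> move(dir→west)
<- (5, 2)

-> sense(dir→west)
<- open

-> push(x→west)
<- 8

-> move(dir→west)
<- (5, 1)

-> sense(dir→west)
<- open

-> push(x→west)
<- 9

-> move(dir→west)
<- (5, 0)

-> sense(dir→north)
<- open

-> push(x→north)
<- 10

-> move(dir→north)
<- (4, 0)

-> sense(dir→east)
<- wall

-> sense(dir→north)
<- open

-> push(x→north)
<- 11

-> move(dir→north)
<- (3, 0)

-> sense(dir→east)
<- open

-> push(x→east)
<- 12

-> move(dir→east)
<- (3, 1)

-> sense(dir→east)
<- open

-> push(x→east)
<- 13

-> move(dir→east)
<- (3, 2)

-> sense(dir→east)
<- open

-> push(x→east)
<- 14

-> move(dir→east)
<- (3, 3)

-> sense(dir→east)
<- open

-> push(x→east)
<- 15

-> move(dir→east)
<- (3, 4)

-> sense(dir→east)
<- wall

-> sense(dir→north)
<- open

-> push(x→north)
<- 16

-> move(dir→north)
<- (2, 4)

-> sense(dir→east)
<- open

-> push(x→east)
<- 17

-> move(dir→east)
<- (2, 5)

-> sense(dir→east)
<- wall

-> sense(dir→north)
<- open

-> push(x→north)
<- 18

-> move(dir→north)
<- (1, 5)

-> sense(dir→east)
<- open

-> push(x→east)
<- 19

-> move(dir→east)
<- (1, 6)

-> sense(dir→north)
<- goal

-> move(dir→north)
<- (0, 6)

Answer: (0, 6)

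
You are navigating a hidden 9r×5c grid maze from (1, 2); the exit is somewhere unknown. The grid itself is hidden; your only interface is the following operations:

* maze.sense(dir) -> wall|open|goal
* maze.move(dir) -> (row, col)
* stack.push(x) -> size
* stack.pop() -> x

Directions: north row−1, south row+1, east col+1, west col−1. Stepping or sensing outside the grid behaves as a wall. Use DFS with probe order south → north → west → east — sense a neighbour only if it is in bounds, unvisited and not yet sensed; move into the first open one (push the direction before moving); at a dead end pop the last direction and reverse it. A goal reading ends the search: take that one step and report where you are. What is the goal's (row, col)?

Action: sense[dir='south']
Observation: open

Action: push[x='south']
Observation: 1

Action: move[dir='south']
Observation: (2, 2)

Action: sense[dir='south']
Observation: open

Action: push[x='south']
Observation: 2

Action: move[dir='south']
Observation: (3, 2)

Action: sense[dir='south']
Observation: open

Action: push[x='south']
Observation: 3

Action: move[dir='south']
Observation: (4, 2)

Action: sense[dir='south']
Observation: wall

Action: sense[dir='west']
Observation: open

Action: push[x='west']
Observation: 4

Action: move[dir='west']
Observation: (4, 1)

Action: sense[dir='south']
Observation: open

Action: push[x='south']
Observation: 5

Action: move[dir='south']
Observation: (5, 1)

Action: sense[dir='south']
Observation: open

Action: push[x='south']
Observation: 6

Action: move[dir='south']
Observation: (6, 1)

Action: sense[dir='south']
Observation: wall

Action: sense[dir='west']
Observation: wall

Action: sense[dir='east']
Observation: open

Action: push[x='east']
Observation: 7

Action: move[dir='east']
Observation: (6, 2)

Action: sense[dir='south']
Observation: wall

Action: sense[dir='east']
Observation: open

Action: push[x='east']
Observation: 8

Action: move[dir='east']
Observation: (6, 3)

Action: sense[dir='south']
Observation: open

Action: push[x='south']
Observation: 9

Action: move[dir='south']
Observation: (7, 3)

Action: sense[dir='south']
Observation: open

Action: push[x='south']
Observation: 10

Action: move[dir='south']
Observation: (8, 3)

Action: sense[dir='west']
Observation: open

Action: push[x='west']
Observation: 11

Action: move[dir='west']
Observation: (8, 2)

Action: sense[dir='west']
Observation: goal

Action: move[dir='west']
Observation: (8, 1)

Answer: (8, 1)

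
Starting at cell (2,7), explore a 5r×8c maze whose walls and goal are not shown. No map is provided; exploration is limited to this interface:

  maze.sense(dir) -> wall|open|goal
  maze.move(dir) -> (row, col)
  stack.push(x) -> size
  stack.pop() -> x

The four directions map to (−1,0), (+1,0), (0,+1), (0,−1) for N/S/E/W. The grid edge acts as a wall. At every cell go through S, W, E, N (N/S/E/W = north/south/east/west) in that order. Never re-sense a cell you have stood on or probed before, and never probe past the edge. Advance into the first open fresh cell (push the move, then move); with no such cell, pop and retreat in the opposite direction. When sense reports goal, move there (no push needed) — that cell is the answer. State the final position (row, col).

// maze.sense(dir='south') == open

// stack.push(x='south') == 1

// maze.move(dir='south') == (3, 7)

// maze.sense(dir='south') == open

// stack.push(x='south') == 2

// maze.move(dir='south') == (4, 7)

// maze.sense(dir='west') == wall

// stack.pop() == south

// maze.move(dir='north') == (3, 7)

// maze.sense(dir='west') == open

// stack.push(x='west') == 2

// maze.move(dir='west') == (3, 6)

// maze.sense(dir='west') == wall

// maze.sense(dir='north') == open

// stack.push(x='north') == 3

// maze.move(dir='north') == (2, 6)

// maze.sense(dir='west') == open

// stack.push(x='west') == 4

// maze.move(dir='west') == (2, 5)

// maze.sense(dir='west') == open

// stack.push(x='west') == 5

// maze.move(dir='west') == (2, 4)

// maze.sense(dir='south') == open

// stack.push(x='south') == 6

// maze.move(dir='south') == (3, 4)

// maze.sense(dir='south') == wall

// maze.sense(dir='west') == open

// stack.push(x='west') == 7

// maze.move(dir='west') == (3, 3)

// maze.sense(dir='south') == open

// stack.push(x='south') == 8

// maze.move(dir='south') == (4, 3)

// maze.sense(dir='west') == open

// stack.push(x='west') == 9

// maze.move(dir='west') == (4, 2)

// maze.sense(dir='west') == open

// stack.push(x='west') == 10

// maze.move(dir='west') == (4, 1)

// maze.sense(dir='west') == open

// stack.push(x='west') == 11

// maze.move(dir='west') == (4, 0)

// maze.sense(dir='north') == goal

// maze.move(dir='north') == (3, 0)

Answer: (3, 0)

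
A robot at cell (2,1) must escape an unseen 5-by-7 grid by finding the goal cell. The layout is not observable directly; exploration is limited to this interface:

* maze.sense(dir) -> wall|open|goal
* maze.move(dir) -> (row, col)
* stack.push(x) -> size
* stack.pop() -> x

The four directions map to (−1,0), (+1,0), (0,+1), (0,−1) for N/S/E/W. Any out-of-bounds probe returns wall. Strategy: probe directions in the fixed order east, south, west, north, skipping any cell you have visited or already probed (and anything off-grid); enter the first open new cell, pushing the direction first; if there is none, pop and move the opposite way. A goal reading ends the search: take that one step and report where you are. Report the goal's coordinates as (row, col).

% maze.sense(dir: east) => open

% stack.push(x: east) => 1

% maze.move(dir: east) => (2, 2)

% maze.sense(dir: east) => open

% stack.push(x: east) => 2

% maze.move(dir: east) => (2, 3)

% maze.sense(dir: east) => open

% stack.push(x: east) => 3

% maze.move(dir: east) => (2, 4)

% maze.sense(dir: east) => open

% stack.push(x: east) => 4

% maze.move(dir: east) => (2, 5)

% maze.sense(dir: east) => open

% stack.push(x: east) => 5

% maze.move(dir: east) => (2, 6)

% maze.sense(dir: south) => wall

% maze.sense(dir: north) => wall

% stack.pop() => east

% maze.move(dir: west) => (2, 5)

% maze.sense(dir: south) => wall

% maze.sense(dir: north) => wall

% stack.pop() => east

% maze.move(dir: west) => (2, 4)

% maze.sense(dir: south) => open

% stack.push(x: south) => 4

% maze.move(dir: south) => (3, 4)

% maze.sense(dir: south) => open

% stack.push(x: south) => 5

% maze.move(dir: south) => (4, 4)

% maze.sense(dir: east) => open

% stack.push(x: east) => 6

% maze.move(dir: east) => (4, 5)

% maze.sense(dir: east) => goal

% maze.move(dir: east) => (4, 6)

Answer: (4, 6)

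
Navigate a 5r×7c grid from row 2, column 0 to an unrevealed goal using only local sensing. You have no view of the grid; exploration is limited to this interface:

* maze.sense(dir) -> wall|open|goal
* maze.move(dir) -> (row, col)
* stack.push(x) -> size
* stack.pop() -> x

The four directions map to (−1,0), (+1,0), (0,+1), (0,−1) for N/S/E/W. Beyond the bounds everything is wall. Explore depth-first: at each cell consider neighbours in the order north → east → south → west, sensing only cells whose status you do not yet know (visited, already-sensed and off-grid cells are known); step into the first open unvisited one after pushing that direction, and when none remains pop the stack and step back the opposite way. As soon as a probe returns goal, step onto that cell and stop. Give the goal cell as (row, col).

Act: maze.sense[dir=north]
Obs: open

Act: stack.push[x=north]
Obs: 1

Act: maze.move[dir=north]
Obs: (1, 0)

Act: maze.sense[dir=north]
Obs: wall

Act: maze.sense[dir=east]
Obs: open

Act: stack.push[x=east]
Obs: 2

Act: maze.move[dir=east]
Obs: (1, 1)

Act: maze.sense[dir=north]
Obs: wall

Act: maze.sense[dir=east]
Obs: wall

Act: maze.sense[dir=south]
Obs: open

Act: stack.push[x=south]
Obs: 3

Act: maze.move[dir=south]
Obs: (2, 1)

Act: maze.sense[dir=east]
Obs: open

Act: stack.push[x=east]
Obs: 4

Act: maze.move[dir=east]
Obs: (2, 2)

Act: maze.sense[dir=east]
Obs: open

Act: stack.push[x=east]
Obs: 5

Act: maze.move[dir=east]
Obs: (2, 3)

Act: maze.sense[dir=north]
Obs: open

Act: stack.push[x=north]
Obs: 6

Act: maze.move[dir=north]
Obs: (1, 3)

Act: maze.sense[dir=north]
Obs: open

Act: stack.push[x=north]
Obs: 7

Act: maze.move[dir=north]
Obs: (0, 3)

Act: maze.sense[dir=east]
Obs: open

Act: stack.push[x=east]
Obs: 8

Act: maze.move[dir=east]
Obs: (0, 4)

Act: maze.sense[dir=east]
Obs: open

Act: stack.push[x=east]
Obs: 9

Act: maze.move[dir=east]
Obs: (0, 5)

Act: maze.sense[dir=east]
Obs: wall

Act: maze.sense[dir=south]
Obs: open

Act: stack.push[x=south]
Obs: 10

Act: maze.move[dir=south]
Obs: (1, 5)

Act: maze.sense[dir=east]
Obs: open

Act: stack.push[x=east]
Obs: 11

Act: maze.move[dir=east]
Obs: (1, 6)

Act: maze.sense[dir=south]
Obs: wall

Act: stack.pop[]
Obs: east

Act: maze.move[dir=west]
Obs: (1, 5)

Act: maze.sense[dir=south]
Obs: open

Act: stack.push[x=south]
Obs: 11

Act: maze.move[dir=south]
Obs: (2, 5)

Act: maze.sense[dir=south]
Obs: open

Act: stack.push[x=south]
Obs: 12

Act: maze.move[dir=south]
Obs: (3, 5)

Act: maze.sense[dir=east]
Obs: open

Act: stack.push[x=east]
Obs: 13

Act: maze.move[dir=east]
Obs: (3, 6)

Act: maze.sense[dir=south]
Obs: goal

Act: maze.move[dir=south]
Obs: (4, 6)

Answer: (4, 6)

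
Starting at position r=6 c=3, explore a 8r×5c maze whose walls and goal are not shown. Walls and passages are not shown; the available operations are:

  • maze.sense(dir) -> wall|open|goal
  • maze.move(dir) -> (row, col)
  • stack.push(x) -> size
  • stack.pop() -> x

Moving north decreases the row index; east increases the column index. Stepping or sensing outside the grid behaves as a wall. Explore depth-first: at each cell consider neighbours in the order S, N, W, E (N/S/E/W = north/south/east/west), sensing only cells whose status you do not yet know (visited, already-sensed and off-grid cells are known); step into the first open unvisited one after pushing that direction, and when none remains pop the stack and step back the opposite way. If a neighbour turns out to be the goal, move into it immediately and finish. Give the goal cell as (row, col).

Calling maze.sense using south, and observe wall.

I try maze.sense using north, and observe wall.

Calling maze.sense using west, and see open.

Invoking stack.push using west, giving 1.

I try maze.move using west, giving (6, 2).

Next I call maze.sense using south, and get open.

I call stack.push using south, and observe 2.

Now I run maze.move using south, and see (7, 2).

Now I run maze.sense using west, and get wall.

Invoking stack.pop, which returns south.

Calling maze.move using north, and get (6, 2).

Calling maze.sense using north, — result: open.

I run stack.push using north, — result: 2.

Calling maze.move using north, and see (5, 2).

Next I call maze.sense using north, → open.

I call stack.push using north, yielding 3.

Calling maze.move using north, — result: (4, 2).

Then maze.sense using north, → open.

Invoking stack.push using north, and get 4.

I try maze.move using north, → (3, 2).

Then maze.sense using north, and see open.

I use stack.push using north, giving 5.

Next I call maze.move using north, : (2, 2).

Calling maze.sense using north, — result: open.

I use stack.push using north, and see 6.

Using maze.move using north, which returns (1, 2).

Using maze.sense using north, which returns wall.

I try maze.sense using west, giving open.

Next I call stack.push using west, — result: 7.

Next I call maze.move using west, → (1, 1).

Next I call maze.sense using south, and see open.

Next I call stack.push using south, and observe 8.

Then maze.move using south, → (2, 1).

Calling maze.sense using south, and observe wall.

I run maze.sense using west, giving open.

Next I call stack.push using west, yielding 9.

Calling maze.move using west, → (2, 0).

Next I call maze.sense using south, and observe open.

Then stack.push using south, : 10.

Next I call maze.move using south, and get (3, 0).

Now I run maze.sense using south, → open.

Then stack.push using south, and get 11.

Calling maze.move using south, and observe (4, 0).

I run maze.sense using south, which returns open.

I try stack.push using south, → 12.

Calling maze.move using south, and observe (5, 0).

I run maze.sense using south, → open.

I call stack.push using south, and get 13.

I run maze.move using south, and get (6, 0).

Invoking maze.sense using south, and get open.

Invoking stack.push using south, and see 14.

I try maze.move using south, : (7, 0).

I run stack.pop, which returns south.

I try maze.move using north, and see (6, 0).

I call maze.sense using east, and observe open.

I invoke stack.push using east, giving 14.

Next I call maze.move using east, : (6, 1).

Now I run maze.sense using north, → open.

Using stack.push using north, and observe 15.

I call maze.move using north, which returns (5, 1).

Next I call maze.sense using north, and get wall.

Invoking stack.pop(), giving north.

Calling maze.move using south, giving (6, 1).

I use stack.pop, and observe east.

Then maze.move using west, and observe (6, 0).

Then stack.pop, yielding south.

I run maze.move using north, : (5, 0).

I invoke stack.pop(), and get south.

Now I run maze.move using north, : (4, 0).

I try stack.pop(), giving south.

I run maze.move using north, and observe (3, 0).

Calling stack.pop(), → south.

I use maze.move using north, yielding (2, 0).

I use maze.sense using north, — result: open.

Invoking stack.push using north, and observe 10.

I use maze.move using north, : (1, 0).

I invoke maze.sense using north, yielding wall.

I run stack.pop, and see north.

I invoke maze.move using south, giving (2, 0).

Invoking stack.pop(), which returns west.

I use maze.move using east, giving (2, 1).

I run stack.pop, yielding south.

I use maze.move using north, which returns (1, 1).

Calling maze.sense using north, and get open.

I run stack.push using north, — result: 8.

Next I call maze.move using north, and see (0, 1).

Using stack.pop, yielding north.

Next I call maze.move using south, : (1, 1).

Using stack.pop, and observe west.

I call maze.move using east, and get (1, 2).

Calling maze.sense using east, and observe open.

Next I call stack.push using east, and get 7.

Calling maze.move using east, giving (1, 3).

I invoke maze.sense using south, and get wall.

Invoking maze.sense using north, → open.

Now I run stack.push using north, and observe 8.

Invoking maze.move using north, which returns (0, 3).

I use maze.sense using east, and get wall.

Next I call stack.pop(), which returns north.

Using maze.move using south, : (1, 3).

I call maze.sense using east, and observe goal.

I call maze.move using east, : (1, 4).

Answer: (1, 4)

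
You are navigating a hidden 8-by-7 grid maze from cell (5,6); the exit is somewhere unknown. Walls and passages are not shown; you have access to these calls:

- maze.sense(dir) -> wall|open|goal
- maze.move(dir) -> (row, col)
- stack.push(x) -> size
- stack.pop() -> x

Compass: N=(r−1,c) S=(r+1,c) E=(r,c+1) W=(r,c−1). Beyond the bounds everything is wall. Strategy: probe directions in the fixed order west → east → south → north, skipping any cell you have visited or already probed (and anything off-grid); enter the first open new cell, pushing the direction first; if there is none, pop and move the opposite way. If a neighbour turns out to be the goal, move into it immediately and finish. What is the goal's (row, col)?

% maze.sense dir→west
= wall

% maze.sense dir→south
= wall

% maze.sense dir→north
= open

% stack.push x→north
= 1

% maze.move dir→north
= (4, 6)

% maze.sense dir→west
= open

% stack.push x→west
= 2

% maze.move dir→west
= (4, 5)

% maze.sense dir→west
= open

% stack.push x→west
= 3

% maze.move dir→west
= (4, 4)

% maze.sense dir→west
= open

% stack.push x→west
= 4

% maze.move dir→west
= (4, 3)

% maze.sense dir→west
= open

% stack.push x→west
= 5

% maze.move dir→west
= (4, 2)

% maze.sense dir→west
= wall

% maze.sense dir→south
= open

% stack.push x→south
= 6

% maze.move dir→south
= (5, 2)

% maze.sense dir→west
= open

% stack.push x→west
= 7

% maze.move dir→west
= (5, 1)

% maze.sense dir→west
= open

% stack.push x→west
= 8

% maze.move dir→west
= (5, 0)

% maze.sense dir→south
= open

% stack.push x→south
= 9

% maze.move dir→south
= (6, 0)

% maze.sense dir→east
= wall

% maze.sense dir→south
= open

% stack.push x→south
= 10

% maze.move dir→south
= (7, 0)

% maze.sense dir→east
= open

% stack.push x→east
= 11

% maze.move dir→east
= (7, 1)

% maze.sense dir→east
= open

% stack.push x→east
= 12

% maze.move dir→east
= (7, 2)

% maze.sense dir→east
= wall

% maze.sense dir→north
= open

% stack.push x→north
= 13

% maze.move dir→north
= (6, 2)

% maze.sense dir→east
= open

% stack.push x→east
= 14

% maze.move dir→east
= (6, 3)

% maze.sense dir→east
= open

% stack.push x→east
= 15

% maze.move dir→east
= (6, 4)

% maze.sense dir→east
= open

% stack.push x→east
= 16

% maze.move dir→east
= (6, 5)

% maze.sense dir→south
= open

% stack.push x→south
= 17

% maze.move dir→south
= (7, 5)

% maze.sense dir→west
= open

% stack.push x→west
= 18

% maze.move dir→west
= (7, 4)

% stack.pop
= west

% maze.move dir→east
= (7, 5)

% maze.sense dir→east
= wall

% stack.pop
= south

% maze.move dir→north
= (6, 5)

% stack.pop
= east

% maze.move dir→west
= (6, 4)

% maze.sense dir→north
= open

% stack.push x→north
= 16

% maze.move dir→north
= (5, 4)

% maze.sense dir→west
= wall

% stack.pop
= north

% maze.move dir→south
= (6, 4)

% stack.pop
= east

% maze.move dir→west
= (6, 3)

% stack.pop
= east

% maze.move dir→west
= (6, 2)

% stack.pop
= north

% maze.move dir→south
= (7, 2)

% stack.pop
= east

% maze.move dir→west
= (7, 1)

% stack.pop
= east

% maze.move dir→west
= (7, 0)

% stack.pop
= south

% maze.move dir→north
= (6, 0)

% stack.pop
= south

% maze.move dir→north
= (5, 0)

% maze.sense dir→north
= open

% stack.push x→north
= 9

% maze.move dir→north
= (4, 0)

% maze.sense dir→north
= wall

% stack.pop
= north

% maze.move dir→south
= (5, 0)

% stack.pop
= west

% maze.move dir→east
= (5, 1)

% stack.pop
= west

% maze.move dir→east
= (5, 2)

% stack.pop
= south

% maze.move dir→north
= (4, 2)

% maze.sense dir→north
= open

% stack.push x→north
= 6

% maze.move dir→north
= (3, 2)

% maze.sense dir→west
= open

% stack.push x→west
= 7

% maze.move dir→west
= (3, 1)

% maze.sense dir→north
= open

% stack.push x→north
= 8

% maze.move dir→north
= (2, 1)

% maze.sense dir→west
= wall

% maze.sense dir→east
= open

% stack.push x→east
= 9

% maze.move dir→east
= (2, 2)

% maze.sense dir→east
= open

% stack.push x→east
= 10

% maze.move dir→east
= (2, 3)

% maze.sense dir→east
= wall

% maze.sense dir→south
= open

% stack.push x→south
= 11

% maze.move dir→south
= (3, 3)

% maze.sense dir→east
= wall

% stack.pop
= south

% maze.move dir→north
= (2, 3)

% maze.sense dir→north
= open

% stack.push x→north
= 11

% maze.move dir→north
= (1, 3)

% maze.sense dir→west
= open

% stack.push x→west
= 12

% maze.move dir→west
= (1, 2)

% maze.sense dir→west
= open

% stack.push x→west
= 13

% maze.move dir→west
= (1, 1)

% maze.sense dir→west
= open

% stack.push x→west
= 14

% maze.move dir→west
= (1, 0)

% maze.sense dir→north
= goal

% maze.move dir→north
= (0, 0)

Answer: (0, 0)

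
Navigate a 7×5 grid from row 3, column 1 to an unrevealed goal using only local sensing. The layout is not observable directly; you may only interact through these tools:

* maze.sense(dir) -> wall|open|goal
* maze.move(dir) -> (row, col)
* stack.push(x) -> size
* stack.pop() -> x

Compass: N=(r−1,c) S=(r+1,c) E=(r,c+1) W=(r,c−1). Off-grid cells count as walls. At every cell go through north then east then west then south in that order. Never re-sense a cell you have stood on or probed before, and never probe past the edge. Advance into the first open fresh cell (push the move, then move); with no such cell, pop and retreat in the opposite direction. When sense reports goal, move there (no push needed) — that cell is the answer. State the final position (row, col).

·→ maze.sense(dir='north')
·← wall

·→ maze.sense(dir='east')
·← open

·→ stack.push(x='east')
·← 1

·→ maze.move(dir='east')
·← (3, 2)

·→ maze.sense(dir='north')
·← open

·→ stack.push(x='north')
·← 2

·→ maze.move(dir='north')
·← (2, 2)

·→ maze.sense(dir='north')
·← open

·→ stack.push(x='north')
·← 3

·→ maze.move(dir='north')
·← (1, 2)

·→ maze.sense(dir='north')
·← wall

·→ maze.sense(dir='east')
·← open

·→ stack.push(x='east')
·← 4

·→ maze.move(dir='east')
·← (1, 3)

·→ maze.sense(dir='north')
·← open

·→ stack.push(x='north')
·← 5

·→ maze.move(dir='north')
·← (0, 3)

·→ maze.sense(dir='east')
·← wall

·→ stack.pop()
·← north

·→ maze.move(dir='south')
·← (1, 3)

·→ maze.sense(dir='east')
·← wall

·→ maze.sense(dir='south')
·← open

·→ stack.push(x='south')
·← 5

·→ maze.move(dir='south')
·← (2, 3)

·→ maze.sense(dir='east')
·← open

·→ stack.push(x='east')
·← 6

·→ maze.move(dir='east')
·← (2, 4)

·→ maze.sense(dir='south')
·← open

·→ stack.push(x='south')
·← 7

·→ maze.move(dir='south')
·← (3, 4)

·→ maze.sense(dir='west')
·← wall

·→ maze.sense(dir='south')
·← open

·→ stack.push(x='south')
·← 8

·→ maze.move(dir='south')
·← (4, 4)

·→ maze.sense(dir='west')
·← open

·→ stack.push(x='west')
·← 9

·→ maze.move(dir='west')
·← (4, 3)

·→ maze.sense(dir='west')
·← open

·→ stack.push(x='west')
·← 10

·→ maze.move(dir='west')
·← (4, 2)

·→ maze.sense(dir='west')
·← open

·→ stack.push(x='west')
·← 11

·→ maze.move(dir='west')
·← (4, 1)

·→ maze.sense(dir='west')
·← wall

·→ maze.sense(dir='south')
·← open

·→ stack.push(x='south')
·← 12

·→ maze.move(dir='south')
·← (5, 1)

·→ maze.sense(dir='east')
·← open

·→ stack.push(x='east')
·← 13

·→ maze.move(dir='east')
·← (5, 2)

·→ maze.sense(dir='east')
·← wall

·→ maze.sense(dir='south')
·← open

·→ stack.push(x='south')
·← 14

·→ maze.move(dir='south')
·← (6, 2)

·→ maze.sense(dir='east')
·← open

·→ stack.push(x='east')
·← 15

·→ maze.move(dir='east')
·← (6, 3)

·→ maze.sense(dir='east')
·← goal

·→ maze.move(dir='east')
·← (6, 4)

Answer: (6, 4)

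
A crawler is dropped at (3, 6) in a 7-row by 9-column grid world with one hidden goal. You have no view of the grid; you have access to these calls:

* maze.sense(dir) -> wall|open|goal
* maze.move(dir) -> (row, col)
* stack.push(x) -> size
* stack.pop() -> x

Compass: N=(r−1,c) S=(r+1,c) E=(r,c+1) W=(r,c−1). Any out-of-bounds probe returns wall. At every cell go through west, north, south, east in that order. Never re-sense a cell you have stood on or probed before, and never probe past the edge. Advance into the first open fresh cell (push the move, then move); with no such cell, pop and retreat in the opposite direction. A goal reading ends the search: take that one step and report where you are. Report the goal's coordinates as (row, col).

[in] sense dir→west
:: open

[in] push x→west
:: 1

[in] move dir→west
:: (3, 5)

[in] sense dir→west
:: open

[in] push x→west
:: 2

[in] move dir→west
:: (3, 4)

[in] sense dir→west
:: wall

[in] sense dir→north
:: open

[in] push x→north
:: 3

[in] move dir→north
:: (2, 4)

[in] sense dir→west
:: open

[in] push x→west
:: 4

[in] move dir→west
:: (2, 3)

[in] sense dir→west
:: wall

[in] sense dir→north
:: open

[in] push x→north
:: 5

[in] move dir→north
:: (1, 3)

[in] sense dir→west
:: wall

[in] sense dir→north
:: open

[in] push x→north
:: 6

[in] move dir→north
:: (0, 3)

[in] sense dir→west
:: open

[in] push x→west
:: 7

[in] move dir→west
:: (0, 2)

[in] sense dir→west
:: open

[in] push x→west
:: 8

[in] move dir→west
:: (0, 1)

[in] sense dir→west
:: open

[in] push x→west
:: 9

[in] move dir→west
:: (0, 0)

[in] sense dir→south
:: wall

[in] pop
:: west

[in] move dir→east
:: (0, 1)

[in] sense dir→south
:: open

[in] push x→south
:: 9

[in] move dir→south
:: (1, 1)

[in] sense dir→south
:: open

[in] push x→south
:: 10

[in] move dir→south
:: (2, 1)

[in] sense dir→west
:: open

[in] push x→west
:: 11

[in] move dir→west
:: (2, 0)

[in] sense dir→south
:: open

[in] push x→south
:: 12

[in] move dir→south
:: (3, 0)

[in] sense dir→south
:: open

[in] push x→south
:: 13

[in] move dir→south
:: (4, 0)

[in] sense dir→south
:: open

[in] push x→south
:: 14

[in] move dir→south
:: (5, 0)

[in] sense dir→south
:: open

[in] push x→south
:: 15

[in] move dir→south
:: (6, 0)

[in] sense dir→east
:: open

[in] push x→east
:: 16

[in] move dir→east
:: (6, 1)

[in] sense dir→north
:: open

[in] push x→north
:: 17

[in] move dir→north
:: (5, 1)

[in] sense dir→north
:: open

[in] push x→north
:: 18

[in] move dir→north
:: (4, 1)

[in] sense dir→north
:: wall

[in] sense dir→east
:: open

[in] push x→east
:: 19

[in] move dir→east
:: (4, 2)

[in] sense dir→north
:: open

[in] push x→north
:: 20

[in] move dir→north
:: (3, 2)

[in] pop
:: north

[in] move dir→south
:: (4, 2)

[in] sense dir→south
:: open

[in] push x→south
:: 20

[in] move dir→south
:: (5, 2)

[in] sense dir→south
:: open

[in] push x→south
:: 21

[in] move dir→south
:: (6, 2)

[in] sense dir→east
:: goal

[in] move dir→east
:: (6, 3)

Answer: (6, 3)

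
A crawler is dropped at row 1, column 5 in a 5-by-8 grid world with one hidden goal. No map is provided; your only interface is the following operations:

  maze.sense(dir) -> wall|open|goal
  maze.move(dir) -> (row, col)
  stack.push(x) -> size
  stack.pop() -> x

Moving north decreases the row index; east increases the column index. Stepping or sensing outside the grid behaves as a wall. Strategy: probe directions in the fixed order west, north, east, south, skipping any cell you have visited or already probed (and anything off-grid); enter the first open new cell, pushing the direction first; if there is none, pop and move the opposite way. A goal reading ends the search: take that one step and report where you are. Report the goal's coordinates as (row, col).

Using maze.sense with dir='west', and get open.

Invoking stack.push with x='west', and see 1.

Now I run maze.move with dir='west', giving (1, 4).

Using maze.sense with dir='west', : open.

Now I run stack.push with x='west', and see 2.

Invoking maze.move with dir='west', and observe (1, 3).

Invoking maze.sense with dir='west', and observe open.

I try stack.push with x='west', → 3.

Then maze.move with dir='west', and get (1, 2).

Calling maze.sense with dir='west', and see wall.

I invoke maze.sense with dir='north', and observe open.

I invoke stack.push with x='north', giving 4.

Now I run maze.move with dir='north', and observe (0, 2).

I use maze.sense with dir='west', and see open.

I call stack.push with x='west', → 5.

I use maze.move with dir='west', yielding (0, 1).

Calling maze.sense with dir='west', giving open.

I try stack.push with x='west', : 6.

I try maze.move with dir='west', and see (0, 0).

Then maze.sense with dir='south', : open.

I call stack.push with x='south', : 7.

Next I call maze.move with dir='south', and observe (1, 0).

I invoke maze.sense with dir='south', → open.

Then stack.push with x='south', yielding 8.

Using maze.move with dir='south', and see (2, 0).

Next I call maze.sense with dir='east', → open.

Then stack.push with x='east', and observe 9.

I try maze.move with dir='east', → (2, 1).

I invoke maze.sense with dir='east', — result: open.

I call stack.push with x='east', and observe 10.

I use maze.move with dir='east', and get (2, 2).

Using maze.sense with dir='east', : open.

Invoking stack.push with x='east', — result: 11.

I invoke maze.move with dir='east', and get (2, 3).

Next I call maze.sense with dir='east', and observe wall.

I call maze.sense with dir='south', — result: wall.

Next I call stack.pop(), and get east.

I use maze.move with dir='west', → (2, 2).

I invoke maze.sense with dir='south', giving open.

Then stack.push with x='south', and observe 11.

I call maze.move with dir='south', which returns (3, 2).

Now I run maze.sense with dir='west', — result: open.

Next I call stack.push with x='west', and observe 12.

I use maze.move with dir='west', and see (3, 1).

Using maze.sense with dir='west', and see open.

Then stack.push with x='west', → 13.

Then maze.move with dir='west', which returns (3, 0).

Calling maze.sense with dir='south', and see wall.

I try stack.pop(), and observe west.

Calling maze.move with dir='east', and observe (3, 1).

Then maze.sense with dir='south', giving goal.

Using maze.move with dir='south', giving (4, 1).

Answer: (4, 1)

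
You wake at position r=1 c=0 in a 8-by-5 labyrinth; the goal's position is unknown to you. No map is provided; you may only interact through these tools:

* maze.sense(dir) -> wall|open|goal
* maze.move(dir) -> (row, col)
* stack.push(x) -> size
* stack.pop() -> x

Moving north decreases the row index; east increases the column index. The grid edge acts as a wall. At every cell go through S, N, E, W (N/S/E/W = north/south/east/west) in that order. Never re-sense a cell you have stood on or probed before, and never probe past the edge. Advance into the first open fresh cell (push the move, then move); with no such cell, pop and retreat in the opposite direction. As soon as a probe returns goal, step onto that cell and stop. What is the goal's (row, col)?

Do: sense[south]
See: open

Do: push[south]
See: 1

Do: move[south]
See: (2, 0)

Do: sense[south]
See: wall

Do: sense[east]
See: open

Do: push[east]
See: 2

Do: move[east]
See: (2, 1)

Do: sense[south]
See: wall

Do: sense[north]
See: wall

Do: sense[east]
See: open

Do: push[east]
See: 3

Do: move[east]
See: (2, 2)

Do: sense[south]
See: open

Do: push[south]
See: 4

Do: move[south]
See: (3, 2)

Do: sense[south]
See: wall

Do: sense[east]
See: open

Do: push[east]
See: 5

Do: move[east]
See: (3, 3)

Do: sense[south]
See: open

Do: push[south]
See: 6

Do: move[south]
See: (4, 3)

Do: sense[south]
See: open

Do: push[south]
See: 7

Do: move[south]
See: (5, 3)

Do: sense[south]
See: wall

Do: sense[east]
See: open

Do: push[east]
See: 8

Do: move[east]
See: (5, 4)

Do: sense[south]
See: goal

Do: move[south]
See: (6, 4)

Answer: (6, 4)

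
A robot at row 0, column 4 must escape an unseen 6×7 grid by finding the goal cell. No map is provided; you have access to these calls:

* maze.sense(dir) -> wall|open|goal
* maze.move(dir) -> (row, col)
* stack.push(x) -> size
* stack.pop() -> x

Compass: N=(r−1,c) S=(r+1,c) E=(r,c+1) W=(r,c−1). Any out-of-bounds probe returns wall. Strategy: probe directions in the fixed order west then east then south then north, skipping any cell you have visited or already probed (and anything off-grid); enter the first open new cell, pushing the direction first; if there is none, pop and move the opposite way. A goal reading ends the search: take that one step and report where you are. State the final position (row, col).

→ maze.sense(west)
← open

→ stack.push(west)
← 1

→ maze.move(west)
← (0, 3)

→ maze.sense(west)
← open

→ stack.push(west)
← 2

→ maze.move(west)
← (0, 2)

→ maze.sense(west)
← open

→ stack.push(west)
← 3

→ maze.move(west)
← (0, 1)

→ maze.sense(west)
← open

→ stack.push(west)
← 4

→ maze.move(west)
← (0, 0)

→ maze.sense(south)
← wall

→ stack.pop()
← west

→ maze.move(east)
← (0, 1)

→ maze.sense(south)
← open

→ stack.push(south)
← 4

→ maze.move(south)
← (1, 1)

→ maze.sense(east)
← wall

→ maze.sense(south)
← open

→ stack.push(south)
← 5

→ maze.move(south)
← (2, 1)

→ maze.sense(west)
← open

→ stack.push(west)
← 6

→ maze.move(west)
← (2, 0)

→ maze.sense(south)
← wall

→ stack.pop()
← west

→ maze.move(east)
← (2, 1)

→ maze.sense(east)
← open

→ stack.push(east)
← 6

→ maze.move(east)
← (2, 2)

→ maze.sense(east)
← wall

→ maze.sense(south)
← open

→ stack.push(south)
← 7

→ maze.move(south)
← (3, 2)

→ maze.sense(west)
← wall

→ maze.sense(east)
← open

→ stack.push(east)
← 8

→ maze.move(east)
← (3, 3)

→ maze.sense(east)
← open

→ stack.push(east)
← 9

→ maze.move(east)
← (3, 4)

→ maze.sense(east)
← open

→ stack.push(east)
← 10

→ maze.move(east)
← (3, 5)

→ maze.sense(east)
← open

→ stack.push(east)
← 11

→ maze.move(east)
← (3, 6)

→ maze.sense(south)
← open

→ stack.push(south)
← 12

→ maze.move(south)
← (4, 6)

→ maze.sense(west)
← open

→ stack.push(west)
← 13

→ maze.move(west)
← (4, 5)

→ maze.sense(west)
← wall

→ maze.sense(south)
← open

→ stack.push(south)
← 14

→ maze.move(south)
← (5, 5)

→ maze.sense(west)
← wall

→ maze.sense(east)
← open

→ stack.push(east)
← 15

→ maze.move(east)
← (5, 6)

→ stack.pop()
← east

→ maze.move(west)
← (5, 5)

→ stack.pop()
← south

→ maze.move(north)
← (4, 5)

→ stack.pop()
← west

→ maze.move(east)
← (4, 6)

→ stack.pop()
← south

→ maze.move(north)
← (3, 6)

→ maze.sense(north)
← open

→ stack.push(north)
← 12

→ maze.move(north)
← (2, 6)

→ maze.sense(west)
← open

→ stack.push(west)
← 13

→ maze.move(west)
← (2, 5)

→ maze.sense(west)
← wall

→ maze.sense(north)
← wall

→ stack.pop()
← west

→ maze.move(east)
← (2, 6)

→ maze.sense(north)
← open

→ stack.push(north)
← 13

→ maze.move(north)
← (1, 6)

→ maze.sense(north)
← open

→ stack.push(north)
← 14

→ maze.move(north)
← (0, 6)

→ maze.sense(west)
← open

→ stack.push(west)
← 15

→ maze.move(west)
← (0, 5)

→ stack.pop()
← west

→ maze.move(east)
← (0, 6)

→ stack.pop()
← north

→ maze.move(south)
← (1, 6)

→ stack.pop()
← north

→ maze.move(south)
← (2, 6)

→ stack.pop()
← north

→ maze.move(south)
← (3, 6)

→ stack.pop()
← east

→ maze.move(west)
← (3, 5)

→ stack.pop()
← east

→ maze.move(west)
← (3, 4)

→ stack.pop()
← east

→ maze.move(west)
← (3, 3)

→ maze.sense(south)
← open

→ stack.push(south)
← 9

→ maze.move(south)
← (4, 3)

→ maze.sense(west)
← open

→ stack.push(west)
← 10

→ maze.move(west)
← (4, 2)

→ maze.sense(west)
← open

→ stack.push(west)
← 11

→ maze.move(west)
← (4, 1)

→ maze.sense(west)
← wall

→ maze.sense(south)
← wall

→ stack.pop()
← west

→ maze.move(east)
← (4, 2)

→ maze.sense(south)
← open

→ stack.push(south)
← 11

→ maze.move(south)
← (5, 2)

→ maze.sense(east)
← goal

→ maze.move(east)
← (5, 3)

Answer: (5, 3)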